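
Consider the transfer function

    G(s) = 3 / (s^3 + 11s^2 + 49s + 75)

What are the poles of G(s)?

The poles are the roots of the denominator s^3 + 11s^2 + 49s + 75 = 0.
Trying s = -3: the polynomial evaluates to 0, so (s + 3) is a factor.
Dividing out leaves s^2 + 8s + 25 = 0.
The quadratic formula then gives s = -4 ± 3j.

s = -4 ± 3j, -3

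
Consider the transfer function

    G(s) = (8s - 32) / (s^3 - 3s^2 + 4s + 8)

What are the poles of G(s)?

s = 2 ± 2j, -1

The poles are the roots of the denominator s^3 - 3s^2 + 4s + 8 = 0.
Trying s = -1: the polynomial evaluates to 0, so (s + 1) is a factor.
Dividing out leaves s^2 - 4s + 8 = 0.
The quadratic formula then gives s = 2 ± 2j.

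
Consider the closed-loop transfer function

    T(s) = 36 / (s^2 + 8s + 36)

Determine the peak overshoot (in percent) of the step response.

Comparing s^2 + 8s + 36 to s^2 + 2ζωₙs + ωₙ²: ωₙ = 6 rad/s and ζ = 8/(2·6) ≈ 0.6667.
%OS = 100·exp(−πζ/√(1−ζ²)) = 100·exp(−π·0.6667/√(1−0.6667²)) ≈ 6.02%.

%OS ≈ 6.02%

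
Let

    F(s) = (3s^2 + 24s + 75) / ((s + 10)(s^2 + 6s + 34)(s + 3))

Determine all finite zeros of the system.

Set the numerator to zero: 3s^2 + 24s + 75 = 0, i.e. 3·(s^2 + 8s + 25) = 0.
Factoring: (s^2 + 8s + 25) = 0.

s = -4 + 3j, -4 - 3j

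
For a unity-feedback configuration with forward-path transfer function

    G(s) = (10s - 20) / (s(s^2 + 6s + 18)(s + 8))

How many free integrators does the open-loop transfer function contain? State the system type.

Type 1

The denominator has 1 factor of s at the origin (free integrator), so this is a Type 1 system.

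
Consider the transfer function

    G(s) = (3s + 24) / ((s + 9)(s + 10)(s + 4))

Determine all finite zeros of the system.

s = -8

Set the numerator to zero: 3s + 24 = 0, i.e. 3·(s + 8) = 0.
So s = -8.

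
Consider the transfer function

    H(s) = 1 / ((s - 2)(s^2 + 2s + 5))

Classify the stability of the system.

The poles can be read from the denominator factors: s = 2, -1 + 2j, -1 - 2j.
Since the pole(s) at s = 2 lie in the right half-plane, the system is unstable.

unstable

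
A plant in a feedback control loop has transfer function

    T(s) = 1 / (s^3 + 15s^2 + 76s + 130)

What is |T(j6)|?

|T(j6)| ≈ 0.002105

Substitute s = j6: numerator = 1, denominator = -410 + j240.
|T(j6)| = |1| / |-410 + j240| = 1 / 475.08 ≈ 0.002105.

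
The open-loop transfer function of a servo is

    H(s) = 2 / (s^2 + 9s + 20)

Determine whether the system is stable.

stable

The denominator s^2 + 9s + 20 factors as (s + 4)(s + 5), giving poles at s = -4, -5.
Since all poles lie strictly in the left half-plane, the system is stable.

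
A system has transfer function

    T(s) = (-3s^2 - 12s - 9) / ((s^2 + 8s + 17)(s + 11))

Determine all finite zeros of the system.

Set the numerator to zero: -3s^2 - 12s - 9 = 0, i.e. -3·(s^2 + 4s + 3) = 0.
Factoring: (s + 3)(s + 1) = 0.

s = -3, -1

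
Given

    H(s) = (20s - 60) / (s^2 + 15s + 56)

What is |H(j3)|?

Substitute s = j3: numerator = -60 + j60, denominator = 47 + j45.
|H(j3)| = |-60 + j60| / |47 + j45| = 84.853 / 65.069 ≈ 1.304.

|H(j3)| ≈ 1.304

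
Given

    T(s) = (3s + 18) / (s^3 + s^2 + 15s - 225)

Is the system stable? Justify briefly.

unstable

The denominator s^3 + s^2 + 15s - 225 factors as (s^2 + 6s + 45)(s - 5), giving poles at s = -3 + 6j, -3 - 6j, 5.
Since the pole(s) at s = 5 lie in the right half-plane, the system is unstable.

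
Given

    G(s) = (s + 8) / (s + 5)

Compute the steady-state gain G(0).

G(0) = 8/5 ≈ 1.600

Set s = 0: G(0) = (8) / (5) = 8/5.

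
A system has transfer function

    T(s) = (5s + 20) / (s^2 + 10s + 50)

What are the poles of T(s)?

The poles are the roots of the denominator s^2 + 10s + 50 = 0.
Using the quadratic formula: s = (-10 ± √(-100))/2 = -5 ± 5j.

s = -5 + 5j, -5 - 5j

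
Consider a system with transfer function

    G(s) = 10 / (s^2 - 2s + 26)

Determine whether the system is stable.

unstable

The denominator s^2 - 2s + 26 factors as (s^2 - 2s + 26), giving poles at s = 1 + 5j, 1 - 5j.
Since the pole(s) at s = 1 ± 5j lie in the right half-plane, the system is unstable.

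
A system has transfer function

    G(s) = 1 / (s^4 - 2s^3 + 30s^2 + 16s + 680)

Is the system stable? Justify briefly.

unstable

The denominator s^4 - 2s^3 + 30s^2 + 16s + 680 factors as (s^2 + 4s + 20)(s^2 - 6s + 34), giving poles at s = -2 ± 4j, 3 ± 5j.
Since the pole(s) at s = 3 ± 5j lie in the right half-plane, the system is unstable.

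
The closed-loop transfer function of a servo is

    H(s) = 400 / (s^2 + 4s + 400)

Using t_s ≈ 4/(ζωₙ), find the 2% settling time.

t_s ≈ 2 s

Comparing s^2 + 4s + 400 to s^2 + 2ζωₙs + ωₙ²: ωₙ = 20 rad/s and ζ = 4/(2·20) = 0.1.
ζωₙ = 4/2 = 2, so t_s ≈ 4/(ζωₙ) = 4/2 = 2 s.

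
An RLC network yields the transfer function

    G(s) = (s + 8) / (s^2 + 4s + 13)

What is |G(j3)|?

|G(j3)| ≈ 0.6755

Substitute s = j3: numerator = 8 + j3, denominator = 4 + j12.
|G(j3)| = |8 + j3| / |4 + j12| = 8.5440 / 12.649 ≈ 0.6755.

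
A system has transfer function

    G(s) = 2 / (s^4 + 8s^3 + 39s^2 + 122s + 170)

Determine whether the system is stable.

stable

The denominator s^4 + 8s^3 + 39s^2 + 122s + 170 factors as (s^2 + 2s + 17)(s^2 + 6s + 10), giving poles at s = -1 ± 4j, -3 ± j.
Since all poles lie strictly in the left half-plane, the system is stable.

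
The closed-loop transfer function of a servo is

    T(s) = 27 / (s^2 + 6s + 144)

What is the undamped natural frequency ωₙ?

ωₙ = 12 rad/s

Compare the denominator to the standard form s^2 + 2ζωₙs + ωₙ².
ωₙ² = 144, so ωₙ = 12 rad/s.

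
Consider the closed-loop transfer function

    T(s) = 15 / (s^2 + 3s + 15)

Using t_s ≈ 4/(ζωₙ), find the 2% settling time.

Comparing s^2 + 3s + 15 to s^2 + 2ζωₙs + ωₙ²: ωₙ = √15 ≈ 3.873 rad/s and ζ = 3/(2·√15) ≈ 0.3873.
ζωₙ = 3/2 = 1.5, so t_s ≈ 4/(ζωₙ) = 4/1.5 ≈ 2.667 s.

t_s ≈ 2.667 s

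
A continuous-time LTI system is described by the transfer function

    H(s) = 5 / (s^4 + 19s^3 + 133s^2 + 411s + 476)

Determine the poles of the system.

The poles are the roots of the denominator s^4 + 19s^3 + 133s^2 + 411s + 476 = 0.
Trying s = -7: the polynomial evaluates to 0, so (s + 7) is a factor.
Dividing out leaves s^3 + 12s^2 + 49s + 68 = 0.
This factors further as (s^2 + 8s + 17)(s + 4) = 0.

s = -4 + j, -4 - j, -7, -4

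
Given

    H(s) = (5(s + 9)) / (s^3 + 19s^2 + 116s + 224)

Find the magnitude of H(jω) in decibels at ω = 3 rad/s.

|H(j3)|_dB ≈ -16.7 dB

Substitute s = j3: numerator = 45 + j15, denominator = 53 + j321.
|H(j3)| = |45 + j15| / |53 + j321| = 47.434 / 325.35 ≈ 0.1458.
In decibels: 20·log₁₀(0.1458) ≈ -16.7 dB.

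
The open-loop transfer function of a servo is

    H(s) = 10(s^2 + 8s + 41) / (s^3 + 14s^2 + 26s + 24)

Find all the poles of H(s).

s = -12, -1 ± j

The poles are the roots of the denominator s^3 + 14s^2 + 26s + 24 = 0.
Trying s = -12: the polynomial evaluates to 0, so (s + 12) is a factor.
Dividing out leaves s^2 + 2s + 2 = 0.
The quadratic formula then gives s = -1 ± 1j.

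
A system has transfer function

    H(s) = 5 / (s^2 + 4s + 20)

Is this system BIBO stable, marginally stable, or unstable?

stable

The denominator s^2 + 4s + 20 factors as (s^2 + 4s + 20), giving poles at s = -2 + 4j, -2 - 4j.
Since all poles lie strictly in the left half-plane, the system is stable.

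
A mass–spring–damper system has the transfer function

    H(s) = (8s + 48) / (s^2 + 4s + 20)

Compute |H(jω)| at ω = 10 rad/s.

|H(j10)| ≈ 1.043

Substitute s = j10: numerator = 48 + j80, denominator = -80 + j40.
|H(j10)| = |48 + j80| / |-80 + j40| = 93.295 / 89.443 ≈ 1.043.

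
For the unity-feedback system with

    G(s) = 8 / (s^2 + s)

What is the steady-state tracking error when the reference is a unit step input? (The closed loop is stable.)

e_ss = 0

G(s) has one pole at the origin.
This is a Type 1 system; for a step input the steady-state error is zero.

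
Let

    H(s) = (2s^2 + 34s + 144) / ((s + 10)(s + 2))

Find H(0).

H(0) = 36/5 ≈ 7.200

Set s = 0: H(0) = (144) / (20) = 36/5.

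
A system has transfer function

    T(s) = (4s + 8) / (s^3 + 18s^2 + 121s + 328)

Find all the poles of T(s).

The poles are the roots of the denominator s^3 + 18s^2 + 121s + 328 = 0.
Trying s = -8: the polynomial evaluates to 0, so (s + 8) is a factor.
Dividing out leaves s^2 + 10s + 41 = 0.
The quadratic formula then gives s = -5 ± 4j.

s = -5 ± 4j, -8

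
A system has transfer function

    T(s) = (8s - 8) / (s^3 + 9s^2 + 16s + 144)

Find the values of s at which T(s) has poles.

The poles are the roots of the denominator s^3 + 9s^2 + 16s + 144 = 0.
Trying s = -9: the polynomial evaluates to 0, so (s + 9) is a factor.
Dividing out leaves s^2 + 16 = 0.
The quadratic formula then gives s = 0 ± 4j.

s = 4j, -4j, -9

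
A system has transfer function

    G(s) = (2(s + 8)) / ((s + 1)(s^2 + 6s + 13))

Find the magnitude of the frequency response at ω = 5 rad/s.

|G(j5)| ≈ 0.1145

Substitute s = j5: numerator = 16 + j10, denominator = -162 - j30.
|G(j5)| = |16 + j10| / |-162 - j30| = 18.868 / 164.75 ≈ 0.1145.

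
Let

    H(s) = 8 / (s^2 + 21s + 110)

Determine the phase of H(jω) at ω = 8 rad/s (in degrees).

At s = j8: numerator = 8, denominator = 46 + j168.
∠H = ∠num − ∠den = 0° − (74.687°) = -74.69°.

∠H(j8) ≈ -74.69°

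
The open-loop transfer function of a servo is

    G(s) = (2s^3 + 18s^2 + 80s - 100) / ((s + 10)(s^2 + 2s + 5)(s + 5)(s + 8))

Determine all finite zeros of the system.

s = -5 ± 5j, 1

Set the numerator to zero: 2s^3 + 18s^2 + 80s - 100 = 0, i.e. 2·(s^3 + 9s^2 + 40s - 50) = 0.
Factoring: (s^2 + 10s + 50)(s - 1) = 0.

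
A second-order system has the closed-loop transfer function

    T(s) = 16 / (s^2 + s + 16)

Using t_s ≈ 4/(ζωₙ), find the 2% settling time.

Comparing s^2 + s + 16 to s^2 + 2ζωₙs + ωₙ²: ωₙ = 4 rad/s and ζ = 1/(2·4) = 0.125.
ζωₙ = 1/2 = 0.5, so t_s ≈ 4/(ζωₙ) = 4/0.5 = 8 s.

t_s ≈ 8 s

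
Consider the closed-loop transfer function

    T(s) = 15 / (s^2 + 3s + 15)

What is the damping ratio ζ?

ζ ≈ 0.3873

Compare the denominator to the standard form s^2 + 2ζωₙs + ωₙ².
ωₙ² = 15, so ωₙ = √15 ≈ 3.873 rad/s.
2ζωₙ = 3, so ζ = 3/(2·√15) ≈ 0.3873.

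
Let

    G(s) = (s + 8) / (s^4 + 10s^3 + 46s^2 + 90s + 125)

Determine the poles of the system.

The poles are the roots of the denominator s^4 + 10s^3 + 46s^2 + 90s + 125 = 0.
No real roots exist; factor into two real quadratics: (s^2 + 2s + 5)(s^2 + 8s + 25) = 0.
Each quadratic gives a conjugate pair via the quadratic formula.

s = -1 + 2j, -1 - 2j, -4 + 3j, -4 - 3j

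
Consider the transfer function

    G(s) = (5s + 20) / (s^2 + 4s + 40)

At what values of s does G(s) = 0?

s = -4

Set the numerator to zero: 5s + 20 = 0, i.e. 5·(s + 4) = 0.
So s = -4.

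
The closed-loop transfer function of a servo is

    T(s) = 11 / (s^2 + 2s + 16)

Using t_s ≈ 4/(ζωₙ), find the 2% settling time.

Comparing s^2 + 2s + 16 to s^2 + 2ζωₙs + ωₙ²: ωₙ = 4 rad/s and ζ = 2/(2·4) = 0.25.
ζωₙ = 2/2 = 1, so t_s ≈ 4/(ζωₙ) = 4/1 = 4 s.

t_s ≈ 4 s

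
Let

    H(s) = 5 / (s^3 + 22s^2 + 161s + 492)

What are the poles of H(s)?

The poles are the roots of the denominator s^3 + 22s^2 + 161s + 492 = 0.
Trying s = -12: the polynomial evaluates to 0, so (s + 12) is a factor.
Dividing out leaves s^2 + 10s + 41 = 0.
The quadratic formula then gives s = -5 ± 4j.

s = -5 + 4j, -5 - 4j, -12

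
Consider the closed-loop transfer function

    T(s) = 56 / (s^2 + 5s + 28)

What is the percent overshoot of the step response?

%OS ≈ 18.6%

Comparing s^2 + 5s + 28 to s^2 + 2ζωₙs + ωₙ²: ωₙ = √28 ≈ 5.292 rad/s and ζ = 5/(2·√28) ≈ 0.4725.
%OS = 100·exp(−πζ/√(1−ζ²)) = 100·exp(−π·0.4725/√(1−0.4725²)) ≈ 18.6%.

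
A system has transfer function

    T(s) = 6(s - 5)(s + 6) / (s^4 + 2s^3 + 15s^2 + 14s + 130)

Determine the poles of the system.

s = 1 + 3j, 1 - 3j, -2 + 3j, -2 - 3j

The poles are the roots of the denominator s^4 + 2s^3 + 15s^2 + 14s + 130 = 0.
No real roots exist; factor into two real quadratics: (s^2 - 2s + 10)(s^2 + 4s + 13) = 0.
Each quadratic gives a conjugate pair via the quadratic formula.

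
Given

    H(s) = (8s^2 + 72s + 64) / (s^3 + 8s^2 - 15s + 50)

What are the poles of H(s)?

s = 1 ± 2j, -10

The poles are the roots of the denominator s^3 + 8s^2 - 15s + 50 = 0.
Trying s = -10: the polynomial evaluates to 0, so (s + 10) is a factor.
Dividing out leaves s^2 - 2s + 5 = 0.
The quadratic formula then gives s = 1 ± 2j.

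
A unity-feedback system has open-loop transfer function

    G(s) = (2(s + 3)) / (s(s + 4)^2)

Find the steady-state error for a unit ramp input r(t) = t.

e_ss = 2.667

G(s) has one pole at the origin.
This is a Type 1 system. Kv = lim_{s→0} s·G(s) = 6/16 = 3/8.
e_ss = 1/Kv = 1/(3/8) = 8/3 ≈ 2.667.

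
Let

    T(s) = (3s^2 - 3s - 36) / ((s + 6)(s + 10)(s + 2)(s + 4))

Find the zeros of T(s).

s = 4, -3

Set the numerator to zero: 3s^2 - 3s - 36 = 0, i.e. 3·(s^2 - s - 12) = 0.
Factoring: (s - 4)(s + 3) = 0.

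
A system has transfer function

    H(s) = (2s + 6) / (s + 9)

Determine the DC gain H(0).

H(0) = 2/3 ≈ 0.6667

Set s = 0: H(0) = (6) / (9) = 2/3.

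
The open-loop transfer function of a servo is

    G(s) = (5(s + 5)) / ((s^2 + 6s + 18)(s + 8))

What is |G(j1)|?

Substitute s = j1: numerator = 25 + j5, denominator = 130 + j65.
|G(j1)| = |25 + j5| / |130 + j65| = 25.495 / 145.34 ≈ 0.1754.

|G(j1)| ≈ 0.1754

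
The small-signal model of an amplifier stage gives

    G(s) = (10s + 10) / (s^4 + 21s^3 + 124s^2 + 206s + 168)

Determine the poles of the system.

s = -1 + j, -1 - j, -7, -12

The poles are the roots of the denominator s^4 + 21s^3 + 124s^2 + 206s + 168 = 0.
Trying s = -7: the polynomial evaluates to 0, so (s + 7) is a factor.
Dividing out leaves s^3 + 14s^2 + 26s + 24 = 0.
This factors further as (s^2 + 2s + 2)(s + 12) = 0.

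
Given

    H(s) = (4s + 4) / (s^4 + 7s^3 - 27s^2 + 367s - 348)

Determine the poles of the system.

The poles are the roots of the denominator s^4 + 7s^3 - 27s^2 + 367s - 348 = 0.
Trying s = -12: the polynomial evaluates to 0, so (s + 12) is a factor.
Dividing out leaves s^3 - 5s^2 + 33s - 29 = 0.
This factors further as (s^2 - 4s + 29)(s - 1) = 0.

s = 2 ± 5j, -12, 1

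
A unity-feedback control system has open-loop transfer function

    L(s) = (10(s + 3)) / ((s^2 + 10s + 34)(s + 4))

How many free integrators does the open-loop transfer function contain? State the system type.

Type 0

The denominator has no factor of s at the origin — no free integrator — so this is a Type 0 system.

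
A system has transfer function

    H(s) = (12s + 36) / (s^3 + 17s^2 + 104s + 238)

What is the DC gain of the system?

Set s = 0: H(0) = (36) / (238) = 18/119.

H(0) = 18/119 ≈ 0.1513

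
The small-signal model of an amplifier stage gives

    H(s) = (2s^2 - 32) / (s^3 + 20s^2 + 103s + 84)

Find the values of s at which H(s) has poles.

The poles are the roots of the denominator s^3 + 20s^2 + 103s + 84 = 0.
Trying s = -12: the polynomial evaluates to 0, so (s + 12) is a factor.
Dividing out leaves s^2 + 8s + 7 = 0.
Factoring the quadratic: (s + 1)(s + 7) = 0.

s = -12, -1, -7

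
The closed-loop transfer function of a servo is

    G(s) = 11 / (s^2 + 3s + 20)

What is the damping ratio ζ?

Compare the denominator to the standard form s^2 + 2ζωₙs + ωₙ².
ωₙ² = 20, so ωₙ = √20 ≈ 4.472 rad/s.
2ζωₙ = 3, so ζ = 3/(2·√20) ≈ 0.3354.
With ζ = 0.3354 the response is underdamped.

ζ ≈ 0.3354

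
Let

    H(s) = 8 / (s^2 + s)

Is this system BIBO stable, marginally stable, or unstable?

marginally stable

The denominator s^2 + s factors as s(s + 1), giving poles at s = 0, -1.
Since the simple pole(s) at s = 0 lie on the jω-axis with none in the right half-plane, the system is marginally stable.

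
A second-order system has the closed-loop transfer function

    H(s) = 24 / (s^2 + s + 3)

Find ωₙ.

ωₙ ≈ 1.732 rad/s

Compare the denominator to the standard form s^2 + 2ζωₙs + ωₙ².
ωₙ² = 3, so ωₙ = √3 ≈ 1.732 rad/s.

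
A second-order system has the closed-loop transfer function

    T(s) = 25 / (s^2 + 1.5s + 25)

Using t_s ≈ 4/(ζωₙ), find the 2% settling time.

t_s ≈ 5.333 s

Comparing s^2 + 1.5s + 25 to s^2 + 2ζωₙs + ωₙ²: ωₙ = 5 rad/s and ζ = 1.5/(2·5) = 0.15.
ζωₙ = 1.5/2 = 0.75, so t_s ≈ 4/(ζωₙ) = 4/0.75 ≈ 5.333 s.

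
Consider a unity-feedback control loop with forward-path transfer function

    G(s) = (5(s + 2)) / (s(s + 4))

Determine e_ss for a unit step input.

G(s) has one pole at the origin.
This is a Type 1 system; for a step input the steady-state error is zero.

e_ss = 0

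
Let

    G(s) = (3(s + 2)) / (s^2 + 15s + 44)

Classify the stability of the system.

The denominator s^2 + 15s + 44 factors as (s + 11)(s + 4), giving poles at s = -11, -4.
Since all poles lie strictly in the left half-plane, the system is stable.

stable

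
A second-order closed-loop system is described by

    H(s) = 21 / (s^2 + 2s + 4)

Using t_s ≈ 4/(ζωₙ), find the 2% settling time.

t_s ≈ 4 s

Comparing s^2 + 2s + 4 to s^2 + 2ζωₙs + ωₙ²: ωₙ = 2 rad/s and ζ = 2/(2·2) = 0.5.
ζωₙ = 2/2 = 1, so t_s ≈ 4/(ζωₙ) = 4/1 = 4 s.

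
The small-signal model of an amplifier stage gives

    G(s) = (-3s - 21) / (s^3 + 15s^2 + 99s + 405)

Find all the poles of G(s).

The poles are the roots of the denominator s^3 + 15s^2 + 99s + 405 = 0.
Trying s = -9: the polynomial evaluates to 0, so (s + 9) is a factor.
Dividing out leaves s^2 + 6s + 45 = 0.
The quadratic formula then gives s = -3 ± 6j.

s = -3 + 6j, -3 - 6j, -9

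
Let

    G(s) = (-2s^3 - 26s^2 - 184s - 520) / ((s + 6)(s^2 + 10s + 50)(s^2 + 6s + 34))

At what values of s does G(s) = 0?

Set the numerator to zero: -2s^3 - 26s^2 - 184s - 520 = 0, i.e. -2·(s^3 + 13s^2 + 92s + 260) = 0.
Factoring: (s^2 + 8s + 52)(s + 5) = 0.

s = -4 ± 6j, -5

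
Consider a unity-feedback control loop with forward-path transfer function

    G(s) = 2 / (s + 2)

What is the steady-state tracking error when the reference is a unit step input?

e_ss = 0.5000

G(s) has no poles at the origin.
This is a Type 0 system. Kp = lim_{s→0} G(s) = 2/2 = 1.
e_ss = 1/(1 + Kp) = 1/(1 + 1) = 1/2 ≈ 0.5000.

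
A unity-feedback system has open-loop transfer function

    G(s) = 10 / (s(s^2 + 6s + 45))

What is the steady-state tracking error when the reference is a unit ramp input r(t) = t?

e_ss = 4.500

G(s) has one pole at the origin.
This is a Type 1 system. Kv = lim_{s→0} s·G(s) = 10/45 = 2/9.
e_ss = 1/Kv = 1/(2/9) = 9/2 ≈ 4.500.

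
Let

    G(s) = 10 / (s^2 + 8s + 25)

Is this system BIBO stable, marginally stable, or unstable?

The poles can be read from the denominator factors: s = -4 + 3j, -4 - 3j.
Since all poles lie strictly in the left half-plane, the system is stable.

stable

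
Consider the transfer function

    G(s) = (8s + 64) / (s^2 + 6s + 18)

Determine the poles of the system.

The poles are the roots of the denominator s^2 + 6s + 18 = 0.
Using the quadratic formula: s = (-6 ± √(-36))/2 = -3 ± 3j.

s = -3 ± 3j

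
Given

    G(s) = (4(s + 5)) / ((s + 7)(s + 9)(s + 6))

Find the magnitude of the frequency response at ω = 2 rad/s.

Substitute s = j2: numerator = 20 + j8, denominator = 290 + j310.
|G(j2)| = |20 + j8| / |290 + j310| = 21.541 / 424.50 ≈ 0.05074.

|G(j2)| ≈ 0.05074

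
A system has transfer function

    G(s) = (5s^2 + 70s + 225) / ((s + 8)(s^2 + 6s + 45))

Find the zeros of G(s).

Set the numerator to zero: 5s^2 + 70s + 225 = 0, i.e. 5·(s^2 + 14s + 45) = 0.
Factoring: (s + 5)(s + 9) = 0.

s = -5, -9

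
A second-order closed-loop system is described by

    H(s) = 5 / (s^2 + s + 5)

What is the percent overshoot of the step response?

%OS ≈ 48.6%

Comparing s^2 + s + 5 to s^2 + 2ζωₙs + ωₙ²: ωₙ = √5 ≈ 2.236 rad/s and ζ = 1/(2·√5) ≈ 0.2236.
%OS = 100·exp(−πζ/√(1−ζ²)) = 100·exp(−π·0.2236/√(1−0.2236²)) ≈ 48.6%.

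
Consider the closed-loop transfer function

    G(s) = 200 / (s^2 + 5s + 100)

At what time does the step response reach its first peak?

t_p ≈ 0.3245 s

Comparing s^2 + 5s + 100 to s^2 + 2ζωₙs + ωₙ²: ωₙ = 10 rad/s and ζ = 5/(2·10) = 0.25.
ζωₙ = 5/2 = 2.5, so ω_d = ωₙ√(1−ζ²) = √(ωₙ² − (ζωₙ)²) = √(100 − 2.5²) = √93.75 ≈ 9.682 rad/s.
t_p = π/ω_d = π/9.682 ≈ 0.3245 s.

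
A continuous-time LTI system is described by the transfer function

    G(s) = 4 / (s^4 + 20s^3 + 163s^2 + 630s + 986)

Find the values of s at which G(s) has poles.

The poles are the roots of the denominator s^4 + 20s^3 + 163s^2 + 630s + 986 = 0.
No real roots exist; factor into two real quadratics: (s^2 + 10s + 34)(s^2 + 10s + 29) = 0.
Each quadratic gives a conjugate pair via the quadratic formula.

s = -5 + 3j, -5 - 3j, -5 + 2j, -5 - 2j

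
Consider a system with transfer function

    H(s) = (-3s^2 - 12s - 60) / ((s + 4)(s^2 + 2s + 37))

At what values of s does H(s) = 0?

s = -2 ± 4j

Set the numerator to zero: -3s^2 - 12s - 60 = 0, i.e. -3·(s^2 + 4s + 20) = 0.
Factoring: (s^2 + 4s + 20) = 0.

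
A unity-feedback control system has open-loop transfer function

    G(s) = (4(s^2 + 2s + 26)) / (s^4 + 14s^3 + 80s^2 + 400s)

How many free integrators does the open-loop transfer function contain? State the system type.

The denominator has 1 factor of s at the origin (free integrator), so this is a Type 1 system.

Type 1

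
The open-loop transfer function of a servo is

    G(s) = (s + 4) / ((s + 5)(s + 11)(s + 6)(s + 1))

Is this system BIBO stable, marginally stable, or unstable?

stable

The poles can be read from the denominator factors: s = -5, -11, -6, -1.
Since all poles lie strictly in the left half-plane, the system is stable.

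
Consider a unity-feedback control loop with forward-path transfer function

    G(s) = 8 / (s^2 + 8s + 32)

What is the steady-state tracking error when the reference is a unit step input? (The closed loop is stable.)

e_ss = 0.8000

G(s) has no poles at the origin.
This is a Type 0 system. Kp = lim_{s→0} G(s) = 8/32 = 1/4.
e_ss = 1/(1 + Kp) = 1/(1 + 1/4) = 4/5 ≈ 0.8000.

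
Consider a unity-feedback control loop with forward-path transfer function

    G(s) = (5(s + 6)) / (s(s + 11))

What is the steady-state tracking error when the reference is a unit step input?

e_ss = 0

G(s) has one pole at the origin.
This is a Type 1 system; for a step input the steady-state error is zero.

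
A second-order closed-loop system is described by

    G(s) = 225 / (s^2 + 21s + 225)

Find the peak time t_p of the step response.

Comparing s^2 + 21s + 225 to s^2 + 2ζωₙs + ωₙ²: ωₙ = 15 rad/s and ζ = 21/(2·15) = 0.7.
ζωₙ = 21/2 = 10.5, so ω_d = ωₙ√(1−ζ²) = √(ωₙ² − (ζωₙ)²) = √(225 − 10.5²) = √114.75 ≈ 10.71 rad/s.
t_p = π/ω_d = π/10.71 ≈ 0.2933 s.

t_p ≈ 0.2933 s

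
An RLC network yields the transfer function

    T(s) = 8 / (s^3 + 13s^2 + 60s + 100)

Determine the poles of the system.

The poles are the roots of the denominator s^3 + 13s^2 + 60s + 100 = 0.
Trying s = -5: the polynomial evaluates to 0, so (s + 5) is a factor.
Dividing out leaves s^2 + 8s + 20 = 0.
The quadratic formula then gives s = -4 ± 2j.

s = -4 + 2j, -4 - 2j, -5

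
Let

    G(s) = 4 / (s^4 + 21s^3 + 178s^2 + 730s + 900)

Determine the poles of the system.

The poles are the roots of the denominator s^4 + 21s^3 + 178s^2 + 730s + 900 = 0.
Trying s = -9: the polynomial evaluates to 0, so (s + 9) is a factor.
Dividing out leaves s^3 + 12s^2 + 70s + 100 = 0.
This factors further as (s^2 + 10s + 50)(s + 2) = 0.

s = -5 + 5j, -5 - 5j, -9, -2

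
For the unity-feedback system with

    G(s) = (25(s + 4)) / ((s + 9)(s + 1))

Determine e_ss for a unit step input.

G(s) has no poles at the origin.
This is a Type 0 system. Kp = lim_{s→0} G(s) = 100/9.
e_ss = 1/(1 + Kp) = 1/(1 + 100/9) = 9/109 ≈ 0.08257.

e_ss = 0.08257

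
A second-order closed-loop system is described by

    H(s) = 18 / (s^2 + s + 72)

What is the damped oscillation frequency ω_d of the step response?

Comparing s^2 + s + 72 to s^2 + 2ζωₙs + ωₙ²: ωₙ = √72 ≈ 8.485 rad/s and ζ = 1/(2·√72) ≈ 0.05893.
ζωₙ = 1/2 = 0.5, so ω_d = ωₙ√(1−ζ²) = √(ωₙ² − (ζωₙ)²) = √(72 − 0.5²) = √71.75 ≈ 8.471 rad/s.

ω_d ≈ 8.471 rad/s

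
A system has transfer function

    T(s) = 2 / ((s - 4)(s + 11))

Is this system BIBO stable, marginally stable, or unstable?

The poles can be read from the denominator factors: s = 4, -11.
Since the pole(s) at s = 4 lie in the right half-plane, the system is unstable.

unstable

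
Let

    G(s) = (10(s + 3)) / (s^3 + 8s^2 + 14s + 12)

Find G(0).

G(0) = 5/2 ≈ 2.500

Set s = 0: G(0) = (30) / (12) = 5/2.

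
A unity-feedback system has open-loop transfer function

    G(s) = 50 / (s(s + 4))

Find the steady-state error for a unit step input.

G(s) has one pole at the origin.
This is a Type 1 system; for a step input the steady-state error is zero.

e_ss = 0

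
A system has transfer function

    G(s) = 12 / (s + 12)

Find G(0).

Set s = 0: G(0) = (12) / (12) = 1.

G(0) = 1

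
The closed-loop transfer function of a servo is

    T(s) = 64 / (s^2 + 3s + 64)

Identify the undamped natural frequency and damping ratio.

ωₙ = 8 rad/s, ζ = 0.1875

Compare the denominator to the standard form s^2 + 2ζωₙs + ωₙ².
ωₙ² = 64, so ωₙ = 8 rad/s.
2ζωₙ = 3, so ζ = 3/(2·8) = 0.1875.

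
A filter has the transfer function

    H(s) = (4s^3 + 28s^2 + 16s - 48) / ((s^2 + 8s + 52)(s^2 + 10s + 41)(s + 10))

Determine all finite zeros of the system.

Set the numerator to zero: 4s^3 + 28s^2 + 16s - 48 = 0, i.e. 4·(s^3 + 7s^2 + 4s - 12) = 0.
Factoring: (s + 2)(s - 1)(s + 6) = 0.

s = -2, 1, -6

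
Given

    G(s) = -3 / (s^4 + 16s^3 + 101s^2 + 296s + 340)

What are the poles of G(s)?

The poles are the roots of the denominator s^4 + 16s^3 + 101s^2 + 296s + 340 = 0.
No real roots exist; factor into two real quadratics: (s^2 + 8s + 20)(s^2 + 8s + 17) = 0.
Each quadratic gives a conjugate pair via the quadratic formula.

s = -4 ± 2j, -4 ± j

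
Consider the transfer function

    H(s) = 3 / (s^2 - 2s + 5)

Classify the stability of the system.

The poles can be read from the denominator factors: s = 1 ± 2j.
Since the pole(s) at s = 1 + 2j, 1 - 2j lie in the right half-plane, the system is unstable.

unstable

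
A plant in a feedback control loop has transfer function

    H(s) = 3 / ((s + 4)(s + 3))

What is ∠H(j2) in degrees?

∠H(j2) ≈ -60.26°

At s = j2: numerator = 3, denominator = 8 + j14.
∠H = ∠num − ∠den = 0° − (60.255°) = -60.26°.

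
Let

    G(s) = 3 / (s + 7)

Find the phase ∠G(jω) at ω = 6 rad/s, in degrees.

∠G(j6) ≈ -40.60°

At s = j6: numerator = 3, denominator = 7 + j6.
∠G = ∠num − ∠den = 0° − (40.601°) = -40.60°.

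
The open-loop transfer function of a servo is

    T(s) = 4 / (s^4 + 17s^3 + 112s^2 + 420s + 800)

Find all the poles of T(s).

The poles are the roots of the denominator s^4 + 17s^3 + 112s^2 + 420s + 800 = 0.
Trying s = -8: the polynomial evaluates to 0, so (s + 8) is a factor.
Dividing out leaves s^3 + 9s^2 + 40s + 100 = 0.
This factors further as (s^2 + 4s + 20)(s + 5) = 0.

s = -2 ± 4j, -8, -5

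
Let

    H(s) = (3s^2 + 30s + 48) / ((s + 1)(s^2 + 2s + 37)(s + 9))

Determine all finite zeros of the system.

Set the numerator to zero: 3s^2 + 30s + 48 = 0, i.e. 3·(s^2 + 10s + 16) = 0.
Factoring: (s + 8)(s + 2) = 0.

s = -8, -2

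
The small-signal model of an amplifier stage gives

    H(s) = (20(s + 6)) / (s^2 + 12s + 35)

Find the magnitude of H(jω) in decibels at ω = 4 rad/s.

|H(j4)|_dB ≈ 8.92 dB

Substitute s = j4: numerator = 120 + j80, denominator = 19 + j48.
|H(j4)| = |120 + j80| / |19 + j48| = 144.22 / 51.624 ≈ 2.794.
In decibels: 20·log₁₀(2.794) ≈ 8.92 dB.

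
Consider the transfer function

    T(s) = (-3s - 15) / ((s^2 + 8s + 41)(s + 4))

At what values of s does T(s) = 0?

Set the numerator to zero: -3s - 15 = 0, i.e. -3·(s + 5) = 0.
So s = -5.

s = -5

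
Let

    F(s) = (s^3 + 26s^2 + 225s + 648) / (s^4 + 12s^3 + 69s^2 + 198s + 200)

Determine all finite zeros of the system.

s = -9, -9, -8

Set the numerator to zero: s^3 + 26s^2 + 225s + 648 = 0.
Factoring: (s + 9)^2(s + 8) = 0.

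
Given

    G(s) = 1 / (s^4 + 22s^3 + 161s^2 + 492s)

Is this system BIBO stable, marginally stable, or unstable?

marginally stable

The denominator s^4 + 22s^3 + 161s^2 + 492s factors as s(s^2 + 10s + 41)(s + 12), giving poles at s = 0, -5 ± 4j, -12.
Since the simple pole(s) at s = 0 lie on the jω-axis with none in the right half-plane, the system is marginally stable.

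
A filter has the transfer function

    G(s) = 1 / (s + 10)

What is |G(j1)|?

|G(j1)| ≈ 0.09950

Substitute s = j1: numerator = 1, denominator = 10 + j1.
|G(j1)| = |1| / |10 + j1| = 1 / 10.050 ≈ 0.09950.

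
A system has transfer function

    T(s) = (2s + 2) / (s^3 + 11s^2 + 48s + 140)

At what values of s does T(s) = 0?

Set the numerator to zero: 2s + 2 = 0, i.e. 2·(s + 1) = 0.
So s = -1.

s = -1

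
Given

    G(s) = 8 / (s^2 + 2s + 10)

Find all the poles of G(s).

The poles are the roots of the denominator s^2 + 2s + 10 = 0.
Using the quadratic formula: s = (-2 ± √(-36))/2 = -1 ± 3j.

s = -1 ± 3j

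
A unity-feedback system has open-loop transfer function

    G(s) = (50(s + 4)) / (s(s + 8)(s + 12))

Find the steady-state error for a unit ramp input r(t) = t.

G(s) has one pole at the origin.
This is a Type 1 system. Kv = lim_{s→0} s·G(s) = 200/96 = 25/12.
e_ss = 1/Kv = 1/(25/12) = 12/25 ≈ 0.4800.

e_ss = 0.4800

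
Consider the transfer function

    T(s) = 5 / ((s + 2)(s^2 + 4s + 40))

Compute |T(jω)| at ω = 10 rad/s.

Substitute s = j10: numerator = 5, denominator = -520 - j520.
|T(j10)| = |5| / |-520 - j520| = 5 / 735.39 ≈ 0.006799.

|T(j10)| ≈ 0.006799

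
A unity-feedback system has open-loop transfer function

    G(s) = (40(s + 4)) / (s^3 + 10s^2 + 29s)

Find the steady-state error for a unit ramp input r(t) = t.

G(s) has one pole at the origin.
This is a Type 1 system. Kv = lim_{s→0} s·G(s) = 160/29.
e_ss = 1/Kv = 1/(160/29) = 29/160 ≈ 0.1812.

e_ss = 0.1812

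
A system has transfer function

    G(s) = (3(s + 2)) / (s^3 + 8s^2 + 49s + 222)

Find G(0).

Set s = 0: G(0) = (6) / (222) = 1/37.

G(0) = 1/37 ≈ 0.02703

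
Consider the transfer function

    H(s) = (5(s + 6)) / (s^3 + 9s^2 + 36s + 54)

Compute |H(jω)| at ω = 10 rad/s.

|H(j10)| ≈ 0.05497

Substitute s = j10: numerator = 30 + j50, denominator = -846 - j640.
|H(j10)| = |30 + j50| / |-846 - j640| = 58.310 / 1060.8 ≈ 0.05497.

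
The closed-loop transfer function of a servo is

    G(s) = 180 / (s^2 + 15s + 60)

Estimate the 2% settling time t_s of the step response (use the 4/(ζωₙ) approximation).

Comparing s^2 + 15s + 60 to s^2 + 2ζωₙs + ωₙ²: ωₙ = √60 ≈ 7.746 rad/s and ζ = 15/(2·√60) ≈ 0.9682.
ζωₙ = 15/2 = 7.5, so t_s ≈ 4/(ζωₙ) = 4/7.5 ≈ 0.5333 s.

t_s ≈ 0.5333 s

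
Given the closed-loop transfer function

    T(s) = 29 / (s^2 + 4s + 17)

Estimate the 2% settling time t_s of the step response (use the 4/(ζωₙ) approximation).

Comparing s^2 + 4s + 17 to s^2 + 2ζωₙs + ωₙ²: ωₙ = √17 ≈ 4.123 rad/s and ζ = 4/(2·√17) ≈ 0.4851.
ζωₙ = 4/2 = 2, so t_s ≈ 4/(ζωₙ) = 4/2 = 2 s.

t_s ≈ 2 s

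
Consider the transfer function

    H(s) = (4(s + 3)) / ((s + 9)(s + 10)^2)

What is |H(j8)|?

Substitute s = j8: numerator = 12 + j32, denominator = -956 + j1728.
|H(j8)| = |12 + j32| / |-956 + j1728| = 34.176 / 1974.8 ≈ 0.01731.

|H(j8)| ≈ 0.01731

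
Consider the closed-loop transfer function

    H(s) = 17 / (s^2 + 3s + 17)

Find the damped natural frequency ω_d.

ω_d ≈ 3.841 rad/s

Comparing s^2 + 3s + 17 to s^2 + 2ζωₙs + ωₙ²: ωₙ = √17 ≈ 4.123 rad/s and ζ = 3/(2·√17) ≈ 0.3638.
ζωₙ = 3/2 = 1.5, so ω_d = ωₙ√(1−ζ²) = √(ωₙ² − (ζωₙ)²) = √(17 − 1.5²) = √14.75 ≈ 3.841 rad/s.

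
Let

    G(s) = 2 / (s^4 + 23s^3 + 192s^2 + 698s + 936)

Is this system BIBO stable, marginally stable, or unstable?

stable

The denominator s^4 + 23s^3 + 192s^2 + 698s + 936 factors as (s + 9)(s^2 + 10s + 26)(s + 4), giving poles at s = -9, -5 + j, -5 - j, -4.
Since all poles lie strictly in the left half-plane, the system is stable.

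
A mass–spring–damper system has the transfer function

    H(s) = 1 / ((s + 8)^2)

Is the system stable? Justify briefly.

The poles can be read from the denominator factors: s = -8, -8.
Since all poles lie strictly in the left half-plane, the system is stable.

stable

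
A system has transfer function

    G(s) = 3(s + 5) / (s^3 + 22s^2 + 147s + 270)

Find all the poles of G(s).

The poles are the roots of the denominator s^3 + 22s^2 + 147s + 270 = 0.
Trying s = -10: the polynomial evaluates to 0, so (s + 10) is a factor.
Dividing out leaves s^2 + 12s + 27 = 0.
Factoring the quadratic: (s + 3)(s + 9) = 0.

s = -10, -3, -9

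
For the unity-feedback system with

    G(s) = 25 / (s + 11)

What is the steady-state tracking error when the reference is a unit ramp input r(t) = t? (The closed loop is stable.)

G(s) has no poles at the origin.
This is a Type 0 system; Kv = lim_{s→0} s·G(s) = 0, so the steady-state error for a ramp input is infinite.

e_ss = ∞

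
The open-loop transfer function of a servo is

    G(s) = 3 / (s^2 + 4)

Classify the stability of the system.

The denominator s^2 + 4 factors as (s^2 + 4), giving poles at s = 2j, -2j.
Since the simple pole(s) at s = 2j, -2j lie on the jω-axis with none in the right half-plane, the system is marginally stable.

marginally stable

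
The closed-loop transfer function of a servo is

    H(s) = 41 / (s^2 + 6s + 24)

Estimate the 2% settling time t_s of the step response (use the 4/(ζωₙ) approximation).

Comparing s^2 + 6s + 24 to s^2 + 2ζωₙs + ωₙ²: ωₙ = √24 ≈ 4.899 rad/s and ζ = 6/(2·√24) ≈ 0.6124.
ζωₙ = 6/2 = 3, so t_s ≈ 4/(ζωₙ) = 4/3 ≈ 1.333 s.

t_s ≈ 1.333 s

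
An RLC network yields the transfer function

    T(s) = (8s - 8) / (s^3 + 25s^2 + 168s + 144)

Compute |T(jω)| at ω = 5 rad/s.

|T(j5)| ≈ 0.04734

Substitute s = j5: numerator = -8 + j40, denominator = -481 + j715.
|T(j5)| = |-8 + j40| / |-481 + j715| = 40.792 / 861.73 ≈ 0.04734.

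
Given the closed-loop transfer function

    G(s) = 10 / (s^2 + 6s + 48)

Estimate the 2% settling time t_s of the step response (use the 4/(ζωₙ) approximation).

Comparing s^2 + 6s + 48 to s^2 + 2ζωₙs + ωₙ²: ωₙ = √48 ≈ 6.928 rad/s and ζ = 6/(2·√48) ≈ 0.4330.
ζωₙ = 6/2 = 3, so t_s ≈ 4/(ζωₙ) = 4/3 ≈ 1.333 s.

t_s ≈ 1.333 s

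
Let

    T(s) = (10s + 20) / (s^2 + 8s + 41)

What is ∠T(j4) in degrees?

∠T(j4) ≈ 11.43°

At s = j4: numerator = 20 + j40, denominator = 25 + j32.
∠T = ∠num − ∠den = 63.435° − (52.001°) = 11.43°.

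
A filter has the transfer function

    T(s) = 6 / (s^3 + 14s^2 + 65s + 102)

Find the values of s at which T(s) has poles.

The poles are the roots of the denominator s^3 + 14s^2 + 65s + 102 = 0.
Trying s = -6: the polynomial evaluates to 0, so (s + 6) is a factor.
Dividing out leaves s^2 + 8s + 17 = 0.
The quadratic formula then gives s = -4 ± 1j.

s = -4 ± j, -6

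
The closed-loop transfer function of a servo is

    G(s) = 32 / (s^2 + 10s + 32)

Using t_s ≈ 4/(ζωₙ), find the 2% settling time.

t_s ≈ 0.8000 s

Comparing s^2 + 10s + 32 to s^2 + 2ζωₙs + ωₙ²: ωₙ = √32 ≈ 5.657 rad/s and ζ = 10/(2·√32) ≈ 0.8839.
ζωₙ = 10/2 = 5, so t_s ≈ 4/(ζωₙ) = 4/5 = 0.8000 s.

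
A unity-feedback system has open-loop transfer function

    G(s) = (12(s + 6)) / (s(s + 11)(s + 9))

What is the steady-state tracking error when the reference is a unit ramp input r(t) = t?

e_ss = 1.375

G(s) has one pole at the origin.
This is a Type 1 system. Kv = lim_{s→0} s·G(s) = 72/99 = 8/11.
e_ss = 1/Kv = 1/(8/11) = 11/8 ≈ 1.375.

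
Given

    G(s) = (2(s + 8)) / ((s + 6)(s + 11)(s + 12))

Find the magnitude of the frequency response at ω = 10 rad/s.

|G(j10)| ≈ 0.009458

Substitute s = j10: numerator = 16 + j20, denominator = -2108 + j1700.
|G(j10)| = |16 + j20| / |-2108 + j1700| = 25.612 / 2708.1 ≈ 0.009458.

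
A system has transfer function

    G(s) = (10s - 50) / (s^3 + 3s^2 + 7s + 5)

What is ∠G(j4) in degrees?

At s = j4: numerator = -50 + j40, denominator = -43 - j36.
∠G = ∠num − ∠den = 141.34° − (-140.06°) = 281.4°, which wraps to -78.60°.

∠G(j4) ≈ -78.60°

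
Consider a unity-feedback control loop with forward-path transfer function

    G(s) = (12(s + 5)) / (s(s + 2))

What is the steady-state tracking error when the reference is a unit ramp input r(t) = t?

G(s) has one pole at the origin.
This is a Type 1 system. Kv = lim_{s→0} s·G(s) = 60/2 = 30.
e_ss = 1/Kv = 1/(30) = 1/30 ≈ 0.03333.

e_ss = 0.03333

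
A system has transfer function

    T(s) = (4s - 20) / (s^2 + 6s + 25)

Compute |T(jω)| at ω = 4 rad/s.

|T(j4)| ≈ 0.9992

Substitute s = j4: numerator = -20 + j16, denominator = 9 + j24.
|T(j4)| = |-20 + j16| / |9 + j24| = 25.612 / 25.632 ≈ 0.9992.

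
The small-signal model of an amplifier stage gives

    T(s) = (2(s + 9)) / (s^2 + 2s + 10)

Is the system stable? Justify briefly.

The poles can be read from the denominator factors: s = -1 + 3j, -1 - 3j.
Since all poles lie strictly in the left half-plane, the system is stable.

stable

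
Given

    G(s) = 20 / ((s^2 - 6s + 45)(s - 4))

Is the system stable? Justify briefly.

The poles can be read from the denominator factors: s = 3 + 6j, 3 - 6j, 4.
Since the pole(s) at s = 3 ± 6j, 4 lie in the right half-plane, the system is unstable.

unstable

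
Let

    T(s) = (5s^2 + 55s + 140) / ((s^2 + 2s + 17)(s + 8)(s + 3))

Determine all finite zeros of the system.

Set the numerator to zero: 5s^2 + 55s + 140 = 0, i.e. 5·(s^2 + 11s + 28) = 0.
Factoring: (s + 7)(s + 4) = 0.

s = -7, -4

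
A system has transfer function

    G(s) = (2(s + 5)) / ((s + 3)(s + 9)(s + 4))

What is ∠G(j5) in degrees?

At s = j5: numerator = 10 + j10, denominator = -292 + j250.
∠G = ∠num − ∠den = 45° − (139.43°) = -94.43°.

∠G(j5) ≈ -94.43°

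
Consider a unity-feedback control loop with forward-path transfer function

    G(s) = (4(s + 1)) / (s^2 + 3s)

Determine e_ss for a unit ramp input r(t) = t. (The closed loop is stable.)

G(s) has one pole at the origin.
This is a Type 1 system. Kv = lim_{s→0} s·G(s) = 4/3.
e_ss = 1/Kv = 1/(4/3) = 3/4 ≈ 0.7500.

e_ss = 0.7500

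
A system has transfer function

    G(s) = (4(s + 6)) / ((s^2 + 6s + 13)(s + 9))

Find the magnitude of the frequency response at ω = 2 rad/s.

|G(j2)| ≈ 0.1829

Substitute s = j2: numerator = 24 + j8, denominator = 57 + j126.
|G(j2)| = |24 + j8| / |57 + j126| = 25.298 / 138.29 ≈ 0.1829.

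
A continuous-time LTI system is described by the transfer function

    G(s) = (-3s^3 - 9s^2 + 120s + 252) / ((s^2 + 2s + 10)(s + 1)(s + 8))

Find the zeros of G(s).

Set the numerator to zero: -3s^3 - 9s^2 + 120s + 252 = 0, i.e. -3·(s^3 + 3s^2 - 40s - 84) = 0.
Factoring: (s + 7)(s - 6)(s + 2) = 0.

s = -7, 6, -2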